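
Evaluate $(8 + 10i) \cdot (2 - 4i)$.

(a1*a2 - b1*b2) + (a1*b2 + b1*a2)i
= (16 - (-40)) + (-32 + 20)i
= 56 - 12i


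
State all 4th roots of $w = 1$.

|w| = 1, arg(w) = 0°
Root modulus = 1^(1/4) = 1
Root arguments: θ_k = (0° + 360°k)/4 for k = 0, 1, ..., 3
Roots: 1, i, -1, -i


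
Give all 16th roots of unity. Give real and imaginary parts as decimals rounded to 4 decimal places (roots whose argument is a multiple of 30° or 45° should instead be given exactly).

ω_k = e^(2πik/16) = cos(2πk/16) + i sin(2πk/16) for k = 0, 1, ..., 15
Roots: 1, 0.9239 + 0.3827i, sqrt(2)/2 + (sqrt(2)/2)i, 0.3827 + 0.9239i, i, -0.3827 + 0.9239i, -sqrt(2)/2 + (sqrt(2)/2)i, -0.9239 + 0.3827i, -1, -0.9239 - 0.3827i, -sqrt(2)/2 - (sqrt(2)/2)i, -0.3827 - 0.9239i, -i, 0.3827 - 0.9239i, sqrt(2)/2 - (sqrt(2)/2)i, 0.9239 - 0.3827i


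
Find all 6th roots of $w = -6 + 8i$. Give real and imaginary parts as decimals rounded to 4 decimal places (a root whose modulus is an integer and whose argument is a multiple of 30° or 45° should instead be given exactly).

|w| = 10, arg(w) ≈ 126.869898°
Root modulus = 10^(1/6) ≈ 1.467799
Root arguments: θ_k = (arg(w) + 360°k)/6 for k = 0, 1, ..., 5
Compute each root as (root modulus)(cos θ_k + i sin θ_k) using full-precision intermediates, then round to 4 decimal places.
Roots: 1.3690 + 0.5295i, 0.2259 + 1.4503i, -1.1430 + 0.9208i, -1.3690 - 0.5295i, -0.2259 - 1.4503i, 1.1430 - 0.9208i


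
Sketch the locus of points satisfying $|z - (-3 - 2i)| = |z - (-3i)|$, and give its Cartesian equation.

|z - z1| = |z - z2| means z is equidistant from z1 and z2,
i.e. the perpendicular bisector of the segment from (-3, -2) to (0, -3) (midpoint (-3/2, -5/2)).
With z = x + yi, square both sides:
(x - (-3))^2 + (y - (-2))^2 = (x - 0)^2 + (y - (-3))^2
The x^2 and y^2 terms cancel: 6x + (-2)y = 9 - 13 = -4
Simplify: 3x - y = -2
Locus: Perpendicular bisector of the segment from (-3, -2) to (0, -3): the line 3x - y = -2


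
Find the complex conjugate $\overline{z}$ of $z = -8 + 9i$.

If z = a + bi, then conjugate(z) = a - bi
conjugate(-8 + 9i) = -8 - 9i


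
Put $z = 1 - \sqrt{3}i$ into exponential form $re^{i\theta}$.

r = |z| = sqrt((1)^2 + (-sqrt(3))^2) = sqrt(1 + 3) = sqrt(4) = 2
θ = arctan(b/a) = arctan(-1.7321/1) (quadrant-adjusted) = -60° = -π/3
z = 2e^(-i*π/3)


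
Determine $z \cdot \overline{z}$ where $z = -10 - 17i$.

z * conjugate(z) = |z|^2 = a^2 + b^2
= (-10)^2 + (-17)^2 = 389


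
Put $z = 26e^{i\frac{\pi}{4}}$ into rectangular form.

a = r cos θ = 26 * sqrt(2)/2 = 13*sqrt(2)
b = r sin θ = 26 * sqrt(2)/2 = 13*sqrt(2)
z = 13*sqrt(2) + 13*sqrt(2)i


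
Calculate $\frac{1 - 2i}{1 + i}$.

Multiply numerator and denominator by conjugate (1 - i):
= (1 - 2i)(1 - i) / (1^2 + 1^2)
= (-1 - 3i) / 2
= -1/2 - (3/2)i


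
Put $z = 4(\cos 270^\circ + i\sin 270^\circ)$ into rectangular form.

a = r cos θ = 4 * 0 = 0
b = r sin θ = 4 * -1 = -4
z = -4i


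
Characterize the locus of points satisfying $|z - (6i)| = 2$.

|z - z0| = r describes a circle centered at z0 with radius r
Here z0 = 6i and r = 2
Locus: Circle centered at (0, 6) with radius 2


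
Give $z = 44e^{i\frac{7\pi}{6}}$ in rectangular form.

a = r cos θ = 44 * -sqrt(3)/2 = -22*sqrt(3)
b = r sin θ = 44 * -1/2 = -22
z = -22*sqrt(3) - 22i


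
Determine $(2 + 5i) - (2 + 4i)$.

(2 - 2) + (5 - 4)i = i


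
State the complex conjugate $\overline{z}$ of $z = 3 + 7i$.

If z = a + bi, then conjugate(z) = a - bi
conjugate(3 + 7i) = 3 - 7i


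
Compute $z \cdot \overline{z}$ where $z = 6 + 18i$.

z * conjugate(z) = |z|^2 = a^2 + b^2
= 6^2 + 18^2 = 360


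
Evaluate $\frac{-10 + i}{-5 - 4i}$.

Multiply numerator and denominator by conjugate (-5 + 4i):
= (-10 + i)(-5 + 4i) / ((-5)^2 + (-4)^2)
= (46 - 45i) / 41
= 46/41 - (45/41)i


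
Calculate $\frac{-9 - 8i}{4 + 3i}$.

Multiply numerator and denominator by conjugate (4 - 3i):
= (-9 - 8i)(4 - 3i) / (4^2 + 3^2)
= (-60 - 5i) / 25
Divide through by 5: (-12 - i) / 5
= -12/5 - (1/5)i


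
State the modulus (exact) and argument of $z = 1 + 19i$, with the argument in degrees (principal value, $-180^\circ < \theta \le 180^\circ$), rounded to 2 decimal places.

|z| = sqrt(1^2 + 19^2) = sqrt(362)
arg(z) = arctan(b/a) = arctan(19/1) (quadrant-adjusted) = 86.99°


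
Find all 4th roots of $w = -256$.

|w| = 256, arg(w) = 180°
Root modulus = 256^(1/4) = 4
Root arguments: θ_k = (180° + 360°k)/4 for k = 0, 1, ..., 3
Roots: 2*sqrt(2) + 2*sqrt(2)i, -2*sqrt(2) + 2*sqrt(2)i, -2*sqrt(2) - 2*sqrt(2)i, 2*sqrt(2) - 2*sqrt(2)i


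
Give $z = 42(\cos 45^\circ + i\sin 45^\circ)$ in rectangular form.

a = r cos θ = 42 * sqrt(2)/2 = 21*sqrt(2)
b = r sin θ = 42 * sqrt(2)/2 = 21*sqrt(2)
z = 21*sqrt(2) + 21*sqrt(2)i


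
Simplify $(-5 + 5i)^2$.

(a + bi)^2 = a^2 - b^2 + 2abi
= (-5)^2 - 5^2 + 2*(-5)*5i
= -50i


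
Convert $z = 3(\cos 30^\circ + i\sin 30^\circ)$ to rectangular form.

a = r cos θ = 3 * sqrt(3)/2 = 3*sqrt(3)/2
b = r sin θ = 3 * 1/2 = 3/2
z = 3*sqrt(3)/2 + (3/2)i


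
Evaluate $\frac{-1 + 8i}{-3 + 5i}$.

Multiply numerator and denominator by conjugate (-3 - 5i):
= (-1 + 8i)(-3 - 5i) / ((-3)^2 + 5^2)
= (43 - 19i) / 34
= 43/34 - (19/34)i


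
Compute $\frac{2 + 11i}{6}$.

Divisor is real, so divide each part by 6:
= 1/3 + (11/6)i


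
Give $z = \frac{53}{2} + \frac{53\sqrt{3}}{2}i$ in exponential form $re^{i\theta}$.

r = |z| = sqrt((53/2)^2 + (53*sqrt(3)/2)^2) = sqrt(2809/4 + 8427/4) = sqrt(2809) = 53
θ = arctan(b/a) = arctan(45.8993/26.5) (quadrant-adjusted) = 60° = π/3
z = 53e^(i*π/3)


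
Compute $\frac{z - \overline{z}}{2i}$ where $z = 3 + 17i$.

z - conjugate(z) = 2bi
(z - conjugate(z))/(2i) = 2bi/(2i) = b = 17


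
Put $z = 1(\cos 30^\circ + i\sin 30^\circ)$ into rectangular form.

a = r cos θ = 1 * sqrt(3)/2 = sqrt(3)/2
b = r sin θ = 1 * 1/2 = 1/2
z = sqrt(3)/2 + (1/2)i


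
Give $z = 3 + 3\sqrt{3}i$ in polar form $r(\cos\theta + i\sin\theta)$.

r = |z| = sqrt(a^2 + b^2) = sqrt((3)^2 + (3*sqrt(3))^2) = sqrt(9 + 27) = sqrt(36) = 6
θ = arctan(b/a) = arctan(5.1962/3) (quadrant-adjusted) = 60°
z = 6(cos 60° + i sin 60°)


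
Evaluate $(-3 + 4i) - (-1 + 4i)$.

(-3 - (-1)) + (4 - 4)i = -2


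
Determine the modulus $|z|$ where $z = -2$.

|z| = sqrt(a^2 + b^2) = sqrt((-2)^2 + 0^2) = sqrt(4) = 2


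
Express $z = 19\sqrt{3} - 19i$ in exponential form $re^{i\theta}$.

r = |z| = sqrt((19*sqrt(3))^2 + (-19)^2) = sqrt(1083 + 361) = sqrt(1444) = 38
θ = arctan(b/a) = arctan(-19/32.909) (quadrant-adjusted) = -30° = -π/6
z = 38e^(-i*π/6)


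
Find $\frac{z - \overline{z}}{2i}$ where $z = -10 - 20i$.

z - conjugate(z) = 2bi
(z - conjugate(z))/(2i) = 2bi/(2i) = b = -20


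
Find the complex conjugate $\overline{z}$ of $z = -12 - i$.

If z = a + bi, then conjugate(z) = a - bi
conjugate(-12 - i) = -12 + i


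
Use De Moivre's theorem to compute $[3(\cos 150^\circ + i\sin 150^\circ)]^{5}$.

By De Moivre: z^n = r^n(cos(nθ) + i sin(nθ))
= 3^5(cos(5*150°) + i sin(5*150°))
= 243(cos 30° + i sin 30°)
= 243*sqrt(3)/2 + (243/2)i


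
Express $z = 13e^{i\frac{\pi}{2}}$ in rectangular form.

a = r cos θ = 13 * 0 = 0
b = r sin θ = 13 * 1 = 13
z = 13i


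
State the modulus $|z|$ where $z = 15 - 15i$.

|z| = sqrt(a^2 + b^2) = sqrt(15^2 + (-15)^2) = sqrt(450) = sqrt(450)


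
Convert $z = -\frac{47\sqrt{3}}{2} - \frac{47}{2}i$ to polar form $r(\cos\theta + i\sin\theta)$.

r = |z| = sqrt(a^2 + b^2) = sqrt((-47*sqrt(3)/2)^2 + (-47/2)^2) = sqrt(6627/4 + 2209/4) = sqrt(2209) = 47
θ = arctan(b/a) = arctan(-23.5/-40.7032) (quadrant-adjusted) = 210°
z = 47(cos 210° + i sin 210°)


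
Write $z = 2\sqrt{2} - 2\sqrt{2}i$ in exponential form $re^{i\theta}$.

r = |z| = sqrt((2*sqrt(2))^2 + (-2*sqrt(2))^2) = sqrt(8 + 8) = sqrt(16) = 4
θ = arctan(b/a) = arctan(-2.8284/2.8284) (quadrant-adjusted) = -45° = -π/4
z = 4e^(-i*π/4)


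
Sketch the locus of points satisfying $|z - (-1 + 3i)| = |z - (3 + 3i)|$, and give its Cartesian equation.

|z - z1| = |z - z2| means z is equidistant from z1 and z2,
i.e. the perpendicular bisector of the segment from (-1, 3) to (3, 3) (midpoint (1, 3)).
With z = x + yi, square both sides:
(x - (-1))^2 + (y - 3)^2 = (x - 3)^2 + (y - 3)^2
The x^2 and y^2 terms cancel: 8x + 0y = 18 - 10 = 8
Simplify: x = 1
Locus: Perpendicular bisector of the segment from (-1, 3) to (3, 3): the line x = 1


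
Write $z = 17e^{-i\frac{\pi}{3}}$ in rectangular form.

a = r cos θ = 17 * 1/2 = 17/2
b = r sin θ = 17 * -sqrt(3)/2 = -17*sqrt(3)/2
z = 17/2 - (17*sqrt(3)/2)i


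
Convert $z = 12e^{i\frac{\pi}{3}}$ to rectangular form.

a = r cos θ = 12 * 1/2 = 6
b = r sin θ = 12 * sqrt(3)/2 = 6*sqrt(3)
z = 6 + 6*sqrt(3)i


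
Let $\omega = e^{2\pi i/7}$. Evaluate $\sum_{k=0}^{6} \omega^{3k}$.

Let ζ = ω^3 = e^(2πi·3/7). Since 7 ∤ 3, ζ ≠ 1.
Sum = Σ_{k=0}^{6} ζ^k = (ζ^7 - 1)/(ζ - 1) = (ω^{3·7} - 1)/(ζ - 1) = (1 - 1)/(ζ - 1) = 0


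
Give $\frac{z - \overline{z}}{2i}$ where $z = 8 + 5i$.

z - conjugate(z) = 2bi
(z - conjugate(z))/(2i) = 2bi/(2i) = b = 5


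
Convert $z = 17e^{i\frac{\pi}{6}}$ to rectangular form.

a = r cos θ = 17 * sqrt(3)/2 = 17*sqrt(3)/2
b = r sin θ = 17 * 1/2 = 17/2
z = 17*sqrt(3)/2 + (17/2)i


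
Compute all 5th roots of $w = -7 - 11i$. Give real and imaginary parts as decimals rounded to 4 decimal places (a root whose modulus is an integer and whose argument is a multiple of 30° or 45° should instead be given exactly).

|w| = sqrt(170) ≈ 13.038405, arg(w) ≈ 237.528808°
Root modulus = sqrt(170)^(1/5) ≈ 1.671263
Root arguments: θ_k = (arg(w) + 360°k)/5 for k = 0, 1, ..., 4
Compute each root as (root modulus)(cos θ_k + i sin θ_k) using full-precision intermediates, then round to 4 decimal places.
Roots: 1.1290 + 1.2323i, -0.8231 + 1.4545i, -1.6377 - 0.3334i, -0.1890 - 1.6605i, 1.5209 - 0.6929i


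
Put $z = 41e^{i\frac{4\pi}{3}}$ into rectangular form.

a = r cos θ = 41 * -1/2 = -41/2
b = r sin θ = 41 * -sqrt(3)/2 = -41*sqrt(3)/2
z = -41/2 - (41*sqrt(3)/2)i


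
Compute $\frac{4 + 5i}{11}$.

Divisor is real, so divide each part by 11:
= 4/11 + (5/11)i


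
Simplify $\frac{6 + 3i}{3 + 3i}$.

Multiply numerator and denominator by conjugate (3 - 3i):
= (6 + 3i)(3 - 3i) / (3^2 + 3^2)
= (27 - 9i) / 18
Divide through by 9: (3 - i) / 2
= 3/2 - (1/2)i


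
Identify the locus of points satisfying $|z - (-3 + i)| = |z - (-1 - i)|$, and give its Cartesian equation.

|z - z1| = |z - z2| means z is equidistant from z1 and z2,
i.e. the perpendicular bisector of the segment from (-3, 1) to (-1, -1) (midpoint (-2, 0)).
With z = x + yi, square both sides:
(x - (-3))^2 + (y - 1)^2 = (x - (-1))^2 + (y - (-1))^2
The x^2 and y^2 terms cancel: 4x + (-4)y = 2 - 10 = -8
Simplify: x - y = -2
Locus: Perpendicular bisector of the segment from (-3, 1) to (-1, -1): the line x - y = -2


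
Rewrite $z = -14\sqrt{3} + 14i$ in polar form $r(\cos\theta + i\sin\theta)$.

r = |z| = sqrt(a^2 + b^2) = sqrt((-14*sqrt(3))^2 + (14)^2) = sqrt(588 + 196) = sqrt(784) = 28
θ = arctan(b/a) = arctan(14/-24.2487) (quadrant-adjusted) = 150°
z = 28(cos 150° + i sin 150°)


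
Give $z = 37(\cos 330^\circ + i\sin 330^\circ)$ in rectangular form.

a = r cos θ = 37 * sqrt(3)/2 = 37*sqrt(3)/2
b = r sin θ = 37 * -1/2 = -37/2
z = 37*sqrt(3)/2 - (37/2)i


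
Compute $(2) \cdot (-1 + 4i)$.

(a1*a2 - b1*b2) + (a1*b2 + b1*a2)i
= (-2 - 0) + (8 + 0)i
= -2 + 8i


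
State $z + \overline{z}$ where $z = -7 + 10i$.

z + conjugate(z) = (a + bi) + (a - bi) = 2a
= 2 * (-7) = -14


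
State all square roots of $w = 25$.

|w| = 25, arg(w) = 0°
Root modulus = 25^(1/2) = 5
Root arguments: θ_k = (0° + 360°k)/2 for k = 0, 1, ..., 1
Roots: 5, -5


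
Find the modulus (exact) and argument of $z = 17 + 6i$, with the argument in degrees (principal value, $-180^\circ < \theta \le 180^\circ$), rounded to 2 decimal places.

|z| = sqrt(17^2 + 6^2) = sqrt(325)
arg(z) = arctan(b/a) = arctan(6/17) (quadrant-adjusted) = 19.44°


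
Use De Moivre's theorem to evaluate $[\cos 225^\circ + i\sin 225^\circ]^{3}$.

By De Moivre: z^n = r^n(cos(nθ) + i sin(nθ))
= 1^3(cos(3*225°) + i sin(3*225°))
= 1(cos 315° + i sin 315°)
= sqrt(2)/2 - (sqrt(2)/2)i


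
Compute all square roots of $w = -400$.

|w| = 400, arg(w) = 180°
Root modulus = 400^(1/2) = 20
Root arguments: θ_k = (180° + 360°k)/2 for k = 0, 1, ..., 1
Roots: 20i, -20i


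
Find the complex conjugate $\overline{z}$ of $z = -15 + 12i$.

If z = a + bi, then conjugate(z) = a - bi
conjugate(-15 + 12i) = -15 - 12i


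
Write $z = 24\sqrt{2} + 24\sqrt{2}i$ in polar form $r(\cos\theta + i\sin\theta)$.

r = |z| = sqrt(a^2 + b^2) = sqrt((24*sqrt(2))^2 + (24*sqrt(2))^2) = sqrt(1152 + 1152) = sqrt(2304) = 48
θ = arctan(b/a) = arctan(33.9411/33.9411) (quadrant-adjusted) = 45°
z = 48(cos 45° + i sin 45°)


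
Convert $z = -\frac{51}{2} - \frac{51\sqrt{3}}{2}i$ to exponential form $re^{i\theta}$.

r = |z| = sqrt((-51/2)^2 + (-51*sqrt(3)/2)^2) = sqrt(2601/4 + 7803/4) = sqrt(2601) = 51
θ = arctan(b/a) = arctan(-44.1673/-25.5) (quadrant-adjusted) = 240° = 4π/3
z = 51e^(i*4π/3)


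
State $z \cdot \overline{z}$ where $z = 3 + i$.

z * conjugate(z) = |z|^2 = a^2 + b^2
= 3^2 + 1^2 = 10


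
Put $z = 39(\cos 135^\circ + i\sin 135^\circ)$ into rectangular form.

a = r cos θ = 39 * -sqrt(2)/2 = -39*sqrt(2)/2
b = r sin θ = 39 * sqrt(2)/2 = 39*sqrt(2)/2
z = -39*sqrt(2)/2 + (39*sqrt(2)/2)i


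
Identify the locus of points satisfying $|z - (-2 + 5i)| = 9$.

|z - z0| = r describes a circle centered at z0 with radius r
Here z0 = -2 + 5i and r = 9
Locus: Circle centered at (-2, 5) with radius 9


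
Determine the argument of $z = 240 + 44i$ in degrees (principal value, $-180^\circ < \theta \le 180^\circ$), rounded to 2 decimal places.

θ = arctan(b/a) = arctan(44/240) (quadrant-adjusted) = 10.39°


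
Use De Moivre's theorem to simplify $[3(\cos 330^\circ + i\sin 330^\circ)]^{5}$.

By De Moivre: z^n = r^n(cos(nθ) + i sin(nθ))
= 3^5(cos(5*330°) + i sin(5*330°))
= 243(cos 210° + i sin 210°)
= -243*sqrt(3)/2 - (243/2)i


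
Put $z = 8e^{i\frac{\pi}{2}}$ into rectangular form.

a = r cos θ = 8 * 0 = 0
b = r sin θ = 8 * 1 = 8
z = 8i


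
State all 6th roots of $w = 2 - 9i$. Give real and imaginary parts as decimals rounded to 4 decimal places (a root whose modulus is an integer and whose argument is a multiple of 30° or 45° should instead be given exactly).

|w| = sqrt(85) ≈ 9.219544, arg(w) ≈ 282.528808°
Root modulus = sqrt(85)^(1/6) ≈ 1.448055
Root arguments: θ_k = (arg(w) + 360°k)/6 for k = 0, 1, ..., 5
Compute each root as (root modulus)(cos θ_k + i sin θ_k) using full-precision intermediates, then round to 4 decimal places.
Roots: 0.9859 + 1.0606i, -0.4255 + 1.3841i, -1.4114 + 0.3236i, -0.9859 - 1.0606i, 0.4255 - 1.3841i, 1.4114 - 0.3236i


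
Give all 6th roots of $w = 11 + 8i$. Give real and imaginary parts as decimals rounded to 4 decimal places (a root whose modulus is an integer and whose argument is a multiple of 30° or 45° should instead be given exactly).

|w| = sqrt(185) ≈ 13.601471, arg(w) ≈ 36.027373°
Root modulus = sqrt(185)^(1/6) ≈ 1.545009
Root arguments: θ_k = (arg(w) + 360°k)/6 for k = 0, 1, ..., 5
Compute each root as (root modulus)(cos θ_k + i sin θ_k) using full-precision intermediates, then round to 4 decimal places.
Roots: 1.5365 + 0.1616i, 0.6283 + 1.4115i, -0.9082 + 1.2499i, -1.5365 - 0.1616i, -0.6283 - 1.4115i, 0.9082 - 1.2499i


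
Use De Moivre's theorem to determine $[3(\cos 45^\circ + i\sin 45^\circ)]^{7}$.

By De Moivre: z^n = r^n(cos(nθ) + i sin(nθ))
= 3^7(cos(7*45°) + i sin(7*45°))
= 2187(cos 315° + i sin 315°)
= 2187*sqrt(2)/2 - (2187*sqrt(2)/2)i


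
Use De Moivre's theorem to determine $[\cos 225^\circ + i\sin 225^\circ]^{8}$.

By De Moivre: z^n = r^n(cos(nθ) + i sin(nθ))
= 1^8(cos(8*225°) + i sin(8*225°))
= 1(cos 0° + i sin 0°)
= 1


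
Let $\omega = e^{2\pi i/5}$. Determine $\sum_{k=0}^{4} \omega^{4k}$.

Let ζ = ω^4 = e^(2πi·4/5). Since 5 ∤ 4, ζ ≠ 1.
Sum = Σ_{k=0}^{4} ζ^k = (ζ^5 - 1)/(ζ - 1) = (ω^{4·5} - 1)/(ζ - 1) = (1 - 1)/(ζ - 1) = 0


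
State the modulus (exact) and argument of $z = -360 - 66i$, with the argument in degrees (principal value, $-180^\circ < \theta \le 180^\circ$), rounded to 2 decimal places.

|z| = sqrt((-360)^2 + (-66)^2) = 366
arg(z) = arctan(b/a) = arctan(-66/-360) (quadrant-adjusted) = -169.61°


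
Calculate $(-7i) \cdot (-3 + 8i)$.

(a1*a2 - b1*b2) + (a1*b2 + b1*a2)i
= (0 - (-56)) + (0 + 21)i
= 56 + 21i


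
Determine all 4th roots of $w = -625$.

|w| = 625, arg(w) = 180°
Root modulus = 625^(1/4) = 5
Root arguments: θ_k = (180° + 360°k)/4 for k = 0, 1, ..., 3
Roots: 5*sqrt(2)/2 + (5*sqrt(2)/2)i, -5*sqrt(2)/2 + (5*sqrt(2)/2)i, -5*sqrt(2)/2 - (5*sqrt(2)/2)i, 5*sqrt(2)/2 - (5*sqrt(2)/2)i


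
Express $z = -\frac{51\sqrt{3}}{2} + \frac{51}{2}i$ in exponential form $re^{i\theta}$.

r = |z| = sqrt((-51*sqrt(3)/2)^2 + (51/2)^2) = sqrt(7803/4 + 2601/4) = sqrt(2601) = 51
θ = arctan(b/a) = arctan(25.5/-44.1673) (quadrant-adjusted) = 150° = 5π/6
z = 51e^(i*5π/6)


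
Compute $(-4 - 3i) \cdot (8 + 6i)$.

(a1*a2 - b1*b2) + (a1*b2 + b1*a2)i
= (-32 - (-18)) + (-24 + (-24))i
= -14 - 48i


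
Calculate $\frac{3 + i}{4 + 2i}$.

Multiply numerator and denominator by conjugate (4 - 2i):
= (3 + i)(4 - 2i) / (4^2 + 2^2)
= (14 - 2i) / 20
Divide through by 2: (7 - i) / 10
= 7/10 - (1/10)i


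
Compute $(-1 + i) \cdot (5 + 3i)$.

(a1*a2 - b1*b2) + (a1*b2 + b1*a2)i
= (-5 - 3) + (-3 + 5)i
= -8 + 2i


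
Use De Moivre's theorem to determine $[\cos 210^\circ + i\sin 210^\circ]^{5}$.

By De Moivre: z^n = r^n(cos(nθ) + i sin(nθ))
= 1^5(cos(5*210°) + i sin(5*210°))
= 1(cos 330° + i sin 330°)
= sqrt(3)/2 - (1/2)i


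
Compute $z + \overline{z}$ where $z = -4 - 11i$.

z + conjugate(z) = (a + bi) + (a - bi) = 2a
= 2 * (-4) = -8


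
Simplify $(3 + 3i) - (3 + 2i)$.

(3 - 3) + (3 - 2)i = i


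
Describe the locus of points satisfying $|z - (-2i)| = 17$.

|z - z0| = r describes a circle centered at z0 with radius r
Here z0 = -2i and r = 17
Locus: Circle centered at (0, -2) with radius 17


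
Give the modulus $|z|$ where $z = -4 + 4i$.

|z| = sqrt(a^2 + b^2) = sqrt((-4)^2 + 4^2) = sqrt(32) = sqrt(32)


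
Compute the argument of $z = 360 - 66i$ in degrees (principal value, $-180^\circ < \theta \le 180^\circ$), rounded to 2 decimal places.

θ = arctan(b/a) = arctan(-66/360) (quadrant-adjusted) = -10.39°


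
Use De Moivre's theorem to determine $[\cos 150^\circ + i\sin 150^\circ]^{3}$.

By De Moivre: z^n = r^n(cos(nθ) + i sin(nθ))
= 1^3(cos(3*150°) + i sin(3*150°))
= 1(cos 90° + i sin 90°)
= i


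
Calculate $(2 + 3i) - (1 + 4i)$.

(2 - 1) + (3 - 4)i = 1 - i


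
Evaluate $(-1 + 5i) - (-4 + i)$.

(-1 - (-4)) + (5 - 1)i = 3 + 4i


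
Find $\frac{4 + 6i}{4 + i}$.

Multiply numerator and denominator by conjugate (4 - i):
= (4 + 6i)(4 - i) / (4^2 + 1^2)
= (22 + 20i) / 17
= 22/17 + (20/17)i


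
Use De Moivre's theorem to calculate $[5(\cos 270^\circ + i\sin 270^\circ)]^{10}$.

By De Moivre: z^n = r^n(cos(nθ) + i sin(nθ))
= 5^10(cos(10*270°) + i sin(10*270°))
= 9765625(cos 180° + i sin 180°)
= -9765625


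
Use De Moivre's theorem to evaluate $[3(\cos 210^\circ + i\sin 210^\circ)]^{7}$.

By De Moivre: z^n = r^n(cos(nθ) + i sin(nθ))
= 3^7(cos(7*210°) + i sin(7*210°))
= 2187(cos 30° + i sin 30°)
= 2187*sqrt(3)/2 + (2187/2)i


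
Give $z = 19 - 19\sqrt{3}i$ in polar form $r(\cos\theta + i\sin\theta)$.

r = |z| = sqrt(a^2 + b^2) = sqrt((19)^2 + (-19*sqrt(3))^2) = sqrt(361 + 1083) = sqrt(1444) = 38
θ = arctan(b/a) = arctan(-32.909/19) (quadrant-adjusted) = 300°
z = 38(cos 300° + i sin 300°)


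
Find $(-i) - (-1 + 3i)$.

(0 - (-1)) + (-1 - 3)i = 1 - 4i


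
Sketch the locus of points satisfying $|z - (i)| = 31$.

|z - z0| = r describes a circle centered at z0 with radius r
Here z0 = i and r = 31
Locus: Circle centered at (0, 1) with radius 31


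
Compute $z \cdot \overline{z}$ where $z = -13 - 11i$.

z * conjugate(z) = |z|^2 = a^2 + b^2
= (-13)^2 + (-11)^2 = 290


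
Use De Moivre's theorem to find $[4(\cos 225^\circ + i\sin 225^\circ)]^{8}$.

By De Moivre: z^n = r^n(cos(nθ) + i sin(nθ))
= 4^8(cos(8*225°) + i sin(8*225°))
= 65536(cos 0° + i sin 0°)
= 65536


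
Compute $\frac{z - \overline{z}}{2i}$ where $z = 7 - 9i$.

z - conjugate(z) = 2bi
(z - conjugate(z))/(2i) = 2bi/(2i) = b = -9


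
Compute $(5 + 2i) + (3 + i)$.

(5 + 3) + (2 + 1)i = 8 + 3i


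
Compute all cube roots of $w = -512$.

|w| = 512, arg(w) = 180°
Root modulus = 512^(1/3) = 8
Root arguments: θ_k = (180° + 360°k)/3 for k = 0, 1, ..., 2
Roots: 4 + 4*sqrt(3)i, -8, 4 - 4*sqrt(3)i


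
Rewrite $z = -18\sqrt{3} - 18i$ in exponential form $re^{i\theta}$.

r = |z| = sqrt((-18*sqrt(3))^2 + (-18)^2) = sqrt(972 + 324) = sqrt(1296) = 36
θ = arctan(b/a) = arctan(-18/-31.1769) (quadrant-adjusted) = -150° = -5π/6
z = 36e^(-i*5π/6)


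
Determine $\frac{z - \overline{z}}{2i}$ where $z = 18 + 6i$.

z - conjugate(z) = 2bi
(z - conjugate(z))/(2i) = 2bi/(2i) = b = 6


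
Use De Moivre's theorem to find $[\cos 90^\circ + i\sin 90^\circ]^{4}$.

By De Moivre: z^n = r^n(cos(nθ) + i sin(nθ))
= 1^4(cos(4*90°) + i sin(4*90°))
= 1(cos 0° + i sin 0°)
= 1


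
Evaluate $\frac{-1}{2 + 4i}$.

Multiply numerator and denominator by conjugate (2 - 4i):
= (-1)(2 - 4i) / (2^2 + 4^2)
= (-2 + 4i) / 20
Divide through by 2: (-1 + 2i) / 10
= -1/10 + (1/5)i


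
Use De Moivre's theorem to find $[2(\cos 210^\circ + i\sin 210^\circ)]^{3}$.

By De Moivre: z^n = r^n(cos(nθ) + i sin(nθ))
= 2^3(cos(3*210°) + i sin(3*210°))
= 8(cos 270° + i sin 270°)
= -8i


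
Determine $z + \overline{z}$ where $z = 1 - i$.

z + conjugate(z) = (a + bi) + (a - bi) = 2a
= 2 * 1 = 2


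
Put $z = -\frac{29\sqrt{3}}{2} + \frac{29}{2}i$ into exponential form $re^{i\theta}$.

r = |z| = sqrt((-29*sqrt(3)/2)^2 + (29/2)^2) = sqrt(2523/4 + 841/4) = sqrt(841) = 29
θ = arctan(b/a) = arctan(14.5/-25.1147) (quadrant-adjusted) = 150° = 5π/6
z = 29e^(i*5π/6)


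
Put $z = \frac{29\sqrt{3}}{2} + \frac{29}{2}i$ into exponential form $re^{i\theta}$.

r = |z| = sqrt((29*sqrt(3)/2)^2 + (29/2)^2) = sqrt(2523/4 + 841/4) = sqrt(841) = 29
θ = arctan(b/a) = arctan(14.5/25.1147) (quadrant-adjusted) = 30° = π/6
z = 29e^(i*π/6)


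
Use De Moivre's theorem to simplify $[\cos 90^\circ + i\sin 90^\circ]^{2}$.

By De Moivre: z^n = r^n(cos(nθ) + i sin(nθ))
= 1^2(cos(2*90°) + i sin(2*90°))
= 1(cos 180° + i sin 180°)
= -1


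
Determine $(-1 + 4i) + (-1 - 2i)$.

(-1 + (-1)) + (4 + (-2))i = -2 + 2i


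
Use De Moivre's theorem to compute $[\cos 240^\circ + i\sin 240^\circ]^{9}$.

By De Moivre: z^n = r^n(cos(nθ) + i sin(nθ))
= 1^9(cos(9*240°) + i sin(9*240°))
= 1(cos 0° + i sin 0°)
= 1


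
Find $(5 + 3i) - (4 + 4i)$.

(5 - 4) + (3 - 4)i = 1 - i


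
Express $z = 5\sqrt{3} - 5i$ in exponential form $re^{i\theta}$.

r = |z| = sqrt((5*sqrt(3))^2 + (-5)^2) = sqrt(75 + 25) = sqrt(100) = 10
θ = arctan(b/a) = arctan(-5/8.6603) (quadrant-adjusted) = -30° = -π/6
z = 10e^(-i*π/6)


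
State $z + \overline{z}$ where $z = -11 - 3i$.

z + conjugate(z) = (a + bi) + (a - bi) = 2a
= 2 * (-11) = -22


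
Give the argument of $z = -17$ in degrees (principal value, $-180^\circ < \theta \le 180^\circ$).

b = 0 and a < 0, so z lies on the negative real axis: θ = 180°


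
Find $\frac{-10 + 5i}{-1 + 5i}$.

Multiply numerator and denominator by conjugate (-1 - 5i):
= (-10 + 5i)(-1 - 5i) / ((-1)^2 + 5^2)
= (35 + 45i) / 26
= 35/26 + (45/26)i


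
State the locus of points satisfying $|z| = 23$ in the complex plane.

|z| = 23 means sqrt(x^2 + y^2) = 23
This is a circle of radius 23 centered at the origin


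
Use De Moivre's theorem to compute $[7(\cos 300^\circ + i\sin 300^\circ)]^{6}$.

By De Moivre: z^n = r^n(cos(nθ) + i sin(nθ))
= 7^6(cos(6*300°) + i sin(6*300°))
= 117649(cos 0° + i sin 0°)
= 117649


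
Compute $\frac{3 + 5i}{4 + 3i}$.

Multiply numerator and denominator by conjugate (4 - 3i):
= (3 + 5i)(4 - 3i) / (4^2 + 3^2)
= (27 + 11i) / 25
= 27/25 + (11/25)i


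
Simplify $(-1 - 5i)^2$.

(a + bi)^2 = a^2 - b^2 + 2abi
= (-1)^2 - (-5)^2 + 2*(-1)*(-5)i
= -24 + 10i


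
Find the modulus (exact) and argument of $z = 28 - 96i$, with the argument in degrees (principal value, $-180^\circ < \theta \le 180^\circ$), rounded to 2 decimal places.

|z| = sqrt(28^2 + (-96)^2) = 100
arg(z) = arctan(b/a) = arctan(-96/28) (quadrant-adjusted) = -73.74°


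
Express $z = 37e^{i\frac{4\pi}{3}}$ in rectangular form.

a = r cos θ = 37 * -1/2 = -37/2
b = r sin θ = 37 * -sqrt(3)/2 = -37*sqrt(3)/2
z = -37/2 - (37*sqrt(3)/2)i


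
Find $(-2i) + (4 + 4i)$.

(0 + 4) + (-2 + 4)i = 4 + 2i


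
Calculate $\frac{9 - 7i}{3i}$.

Multiply numerator and denominator by conjugate (-3i):
= (9 - 7i)(-3i) / (0^2 + 3^2)
= (-21 - 27i) / 9
Divide through by 3: (-7 - 9i) / 3
= -7/3 - 3i


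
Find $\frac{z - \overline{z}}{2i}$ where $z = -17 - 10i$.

z - conjugate(z) = 2bi
(z - conjugate(z))/(2i) = 2bi/(2i) = b = -10


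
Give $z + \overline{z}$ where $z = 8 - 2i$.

z + conjugate(z) = (a + bi) + (a - bi) = 2a
= 2 * 8 = 16


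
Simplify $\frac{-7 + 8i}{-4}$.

Divisor is real, so divide each part by -4:
= 7/4 - 2i


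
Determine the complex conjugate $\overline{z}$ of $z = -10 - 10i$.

If z = a + bi, then conjugate(z) = a - bi
conjugate(-10 - 10i) = -10 + 10i


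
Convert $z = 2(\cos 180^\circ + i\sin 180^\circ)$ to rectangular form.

a = r cos θ = 2 * -1 = -2
b = r sin θ = 2 * 0 = 0
z = -2


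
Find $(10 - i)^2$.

(a + bi)^2 = a^2 - b^2 + 2abi
= 10^2 - (-1)^2 + 2*10*(-1)i
= 99 - 20i


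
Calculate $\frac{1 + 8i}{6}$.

Divisor is real, so divide each part by 6:
= 1/6 + (4/3)i


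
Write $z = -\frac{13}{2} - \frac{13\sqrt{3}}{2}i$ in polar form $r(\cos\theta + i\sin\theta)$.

r = |z| = sqrt(a^2 + b^2) = sqrt((-13/2)^2 + (-13*sqrt(3)/2)^2) = sqrt(169/4 + 507/4) = sqrt(169) = 13
θ = arctan(b/a) = arctan(-11.2583/-6.5) (quadrant-adjusted) = 240°
z = 13(cos 240° + i sin 240°)


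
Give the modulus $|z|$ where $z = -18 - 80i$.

|z| = sqrt(a^2 + b^2) = sqrt((-18)^2 + (-80)^2) = sqrt(6724) = 82


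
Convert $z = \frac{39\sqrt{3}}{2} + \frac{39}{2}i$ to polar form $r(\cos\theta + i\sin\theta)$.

r = |z| = sqrt(a^2 + b^2) = sqrt((39*sqrt(3)/2)^2 + (39/2)^2) = sqrt(4563/4 + 1521/4) = sqrt(1521) = 39
θ = arctan(b/a) = arctan(19.5/33.775) (quadrant-adjusted) = 30°
z = 39(cos 30° + i sin 30°)


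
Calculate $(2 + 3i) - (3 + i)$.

(2 - 3) + (3 - 1)i = -1 + 2i


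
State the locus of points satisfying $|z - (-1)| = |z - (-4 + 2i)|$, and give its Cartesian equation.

|z - z1| = |z - z2| means z is equidistant from z1 and z2,
i.e. the perpendicular bisector of the segment from (-1, 0) to (-4, 2) (midpoint (-5/2, 1)).
With z = x + yi, square both sides:
(x - (-1))^2 + (y - 0)^2 = (x - (-4))^2 + (y - 2)^2
The x^2 and y^2 terms cancel: -6x + 4y = 20 - 1 = 19
Simplify: 6x - 4y = -19
Locus: Perpendicular bisector of the segment from (-1, 0) to (-4, 2): the line 6x - 4y = -19


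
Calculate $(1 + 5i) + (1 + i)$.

(1 + 1) + (5 + 1)i = 2 + 6i


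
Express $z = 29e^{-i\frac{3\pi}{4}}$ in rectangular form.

a = r cos θ = 29 * -sqrt(2)/2 = -29*sqrt(2)/2
b = r sin θ = 29 * -sqrt(2)/2 = -29*sqrt(2)/2
z = -29*sqrt(2)/2 - (29*sqrt(2)/2)i


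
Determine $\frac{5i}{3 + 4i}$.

Multiply numerator and denominator by conjugate (3 - 4i):
= (5i)(3 - 4i) / (3^2 + 4^2)
= (20 + 15i) / 25
Divide through by 5: (4 + 3i) / 5
= 4/5 + (3/5)i


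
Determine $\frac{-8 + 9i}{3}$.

Divisor is real, so divide each part by 3:
= -8/3 + 3i


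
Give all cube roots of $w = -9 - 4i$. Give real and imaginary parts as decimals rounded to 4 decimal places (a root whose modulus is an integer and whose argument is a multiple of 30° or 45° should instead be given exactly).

|w| = sqrt(97) ≈ 9.848858, arg(w) ≈ 203.962489°
Root modulus = sqrt(97)^(1/3) ≈ 2.143525
Root arguments: θ_k = (arg(w) + 360°k)/3 for k = 0, 1, ..., 2
Compute each root as (root modulus)(cos θ_k + i sin θ_k) using full-precision intermediates, then round to 4 decimal places.
Roots: 0.8034 + 1.9873i, -2.1227 - 0.2979i, 1.3193 - 1.6894i


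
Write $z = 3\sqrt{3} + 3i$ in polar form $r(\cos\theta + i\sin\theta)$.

r = |z| = sqrt(a^2 + b^2) = sqrt((3*sqrt(3))^2 + (3)^2) = sqrt(27 + 9) = sqrt(36) = 6
θ = arctan(b/a) = arctan(3/5.1962) (quadrant-adjusted) = 30°
z = 6(cos 30° + i sin 30°)


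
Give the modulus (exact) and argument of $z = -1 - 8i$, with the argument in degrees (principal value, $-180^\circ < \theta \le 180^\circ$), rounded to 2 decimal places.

|z| = sqrt((-1)^2 + (-8)^2) = sqrt(65)
arg(z) = arctan(b/a) = arctan(-8/-1) (quadrant-adjusted) = -97.13°


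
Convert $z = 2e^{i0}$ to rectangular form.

a = r cos θ = 2 * 1 = 2
b = r sin θ = 2 * 0 = 0
z = 2


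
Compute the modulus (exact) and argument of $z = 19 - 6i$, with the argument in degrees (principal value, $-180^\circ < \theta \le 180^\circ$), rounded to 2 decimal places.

|z| = sqrt(19^2 + (-6)^2) = sqrt(397)
arg(z) = arctan(b/a) = arctan(-6/19) (quadrant-adjusted) = -17.53°


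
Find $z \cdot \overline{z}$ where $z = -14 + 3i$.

z * conjugate(z) = |z|^2 = a^2 + b^2
= (-14)^2 + 3^2 = 205


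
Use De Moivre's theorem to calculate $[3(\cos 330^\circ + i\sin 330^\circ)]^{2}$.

By De Moivre: z^n = r^n(cos(nθ) + i sin(nθ))
= 3^2(cos(2*330°) + i sin(2*330°))
= 9(cos 300° + i sin 300°)
= 9/2 - (9*sqrt(3)/2)i


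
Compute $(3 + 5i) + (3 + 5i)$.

(3 + 3) + (5 + 5)i = 6 + 10i


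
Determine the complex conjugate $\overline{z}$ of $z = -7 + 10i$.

If z = a + bi, then conjugate(z) = a - bi
conjugate(-7 + 10i) = -7 - 10i


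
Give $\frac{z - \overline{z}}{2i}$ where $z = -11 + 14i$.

z - conjugate(z) = 2bi
(z - conjugate(z))/(2i) = 2bi/(2i) = b = 14


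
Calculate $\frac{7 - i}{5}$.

Divisor is real, so divide each part by 5:
= 7/5 - (1/5)i


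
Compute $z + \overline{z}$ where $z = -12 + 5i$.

z + conjugate(z) = (a + bi) + (a - bi) = 2a
= 2 * (-12) = -24


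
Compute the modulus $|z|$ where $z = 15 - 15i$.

|z| = sqrt(a^2 + b^2) = sqrt(15^2 + (-15)^2) = sqrt(450) = sqrt(450)


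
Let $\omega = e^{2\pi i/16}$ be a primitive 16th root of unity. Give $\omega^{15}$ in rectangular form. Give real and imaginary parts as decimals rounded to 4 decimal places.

ω^15 = e^(2πi·15/16) = e^(i·15π/8)
= cos(15π/8) + i sin(15π/8)
= 0.9239 - 0.3827i


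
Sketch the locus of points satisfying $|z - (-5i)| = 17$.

|z - z0| = r describes a circle centered at z0 with radius r
Here z0 = -5i and r = 17
Locus: Circle centered at (0, -5) with radius 17


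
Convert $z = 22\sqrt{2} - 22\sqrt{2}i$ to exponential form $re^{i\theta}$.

r = |z| = sqrt((22*sqrt(2))^2 + (-22*sqrt(2))^2) = sqrt(968 + 968) = sqrt(1936) = 44
θ = arctan(b/a) = arctan(-31.1127/31.1127) (quadrant-adjusted) = -45° = -π/4
z = 44e^(-i*π/4)


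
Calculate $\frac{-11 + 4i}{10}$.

Divisor is real, so divide each part by 10:
= -11/10 + (2/5)i


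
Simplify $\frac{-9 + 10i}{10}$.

Divisor is real, so divide each part by 10:
= -9/10 + i


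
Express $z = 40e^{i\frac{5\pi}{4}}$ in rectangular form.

a = r cos θ = 40 * -sqrt(2)/2 = -20*sqrt(2)
b = r sin θ = 40 * -sqrt(2)/2 = -20*sqrt(2)
z = -20*sqrt(2) - 20*sqrt(2)i


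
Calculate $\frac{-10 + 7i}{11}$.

Divisor is real, so divide each part by 11:
= -10/11 + (7/11)i


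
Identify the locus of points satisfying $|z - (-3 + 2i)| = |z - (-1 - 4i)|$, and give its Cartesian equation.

|z - z1| = |z - z2| means z is equidistant from z1 and z2,
i.e. the perpendicular bisector of the segment from (-3, 2) to (-1, -4) (midpoint (-2, -1)).
With z = x + yi, square both sides:
(x - (-3))^2 + (y - 2)^2 = (x - (-1))^2 + (y - (-4))^2
The x^2 and y^2 terms cancel: 4x + (-12)y = 17 - 13 = 4
Simplify: x - 3y = 1
Locus: Perpendicular bisector of the segment from (-3, 2) to (-1, -4): the line x - 3y = 1


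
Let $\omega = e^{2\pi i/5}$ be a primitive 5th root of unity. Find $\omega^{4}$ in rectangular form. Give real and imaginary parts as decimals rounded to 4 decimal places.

ω^4 = e^(2πi·4/5) = e^(i·8π/5)
= cos(8π/5) + i sin(8π/5)
= 0.3090 - 0.9511i


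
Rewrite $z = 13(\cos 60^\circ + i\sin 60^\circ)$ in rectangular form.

a = r cos θ = 13 * 1/2 = 13/2
b = r sin θ = 13 * sqrt(3)/2 = 13*sqrt(3)/2
z = 13/2 + (13*sqrt(3)/2)i


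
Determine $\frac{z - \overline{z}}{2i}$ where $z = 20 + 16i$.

z - conjugate(z) = 2bi
(z - conjugate(z))/(2i) = 2bi/(2i) = b = 16


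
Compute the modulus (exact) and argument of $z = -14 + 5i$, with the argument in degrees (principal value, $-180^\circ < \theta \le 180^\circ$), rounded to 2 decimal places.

|z| = sqrt((-14)^2 + 5^2) = sqrt(221)
arg(z) = arctan(b/a) = arctan(5/-14) (quadrant-adjusted) = 160.35°


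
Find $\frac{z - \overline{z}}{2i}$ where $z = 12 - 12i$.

z - conjugate(z) = 2bi
(z - conjugate(z))/(2i) = 2bi/(2i) = b = -12


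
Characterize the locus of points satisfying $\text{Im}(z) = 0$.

Im(z) = y where z = x + yi; the equation y = 0 is satisfied by all points with that y-coordinate
Locus: Horizontal line y = 0


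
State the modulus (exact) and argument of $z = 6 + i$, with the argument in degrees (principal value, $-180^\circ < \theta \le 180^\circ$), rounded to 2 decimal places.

|z| = sqrt(6^2 + 1^2) = sqrt(37)
arg(z) = arctan(b/a) = arctan(1/6) (quadrant-adjusted) = 9.46°


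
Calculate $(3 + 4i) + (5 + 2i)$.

(3 + 5) + (4 + 2)i = 8 + 6i


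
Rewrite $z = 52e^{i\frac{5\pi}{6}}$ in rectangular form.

a = r cos θ = 52 * -sqrt(3)/2 = -26*sqrt(3)
b = r sin θ = 52 * 1/2 = 26
z = -26*sqrt(3) + 26i


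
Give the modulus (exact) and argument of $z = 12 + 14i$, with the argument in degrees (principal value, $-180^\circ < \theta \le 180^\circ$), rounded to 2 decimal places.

|z| = sqrt(12^2 + 14^2) = sqrt(340)
arg(z) = arctan(b/a) = arctan(14/12) (quadrant-adjusted) = 49.40°


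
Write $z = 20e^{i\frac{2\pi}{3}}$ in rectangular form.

a = r cos θ = 20 * -1/2 = -10
b = r sin θ = 20 * sqrt(3)/2 = 10*sqrt(3)
z = -10 + 10*sqrt(3)i


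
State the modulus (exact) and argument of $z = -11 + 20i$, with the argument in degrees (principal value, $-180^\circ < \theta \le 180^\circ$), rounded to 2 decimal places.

|z| = sqrt((-11)^2 + 20^2) = sqrt(521)
arg(z) = arctan(b/a) = arctan(20/-11) (quadrant-adjusted) = 118.81°


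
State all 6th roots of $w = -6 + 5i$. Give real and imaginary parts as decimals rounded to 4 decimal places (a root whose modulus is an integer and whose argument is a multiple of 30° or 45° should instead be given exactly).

|w| = sqrt(61) ≈ 7.810250, arg(w) ≈ 140.194429°
Root modulus = sqrt(61)^(1/6) ≈ 1.408567
Root arguments: θ_k = (arg(w) + 360°k)/6 for k = 0, 1, ..., 5
Compute each root as (root modulus)(cos θ_k + i sin θ_k) using full-precision intermediates, then round to 4 decimal places.
Roots: 1.2931 + 0.5586i, 0.1627 + 1.3991i, -1.1303 + 0.8405i, -1.2931 - 0.5586i, -0.1627 - 1.3991i, 1.1303 - 0.8405i


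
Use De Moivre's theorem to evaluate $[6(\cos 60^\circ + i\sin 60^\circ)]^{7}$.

By De Moivre: z^n = r^n(cos(nθ) + i sin(nθ))
= 6^7(cos(7*60°) + i sin(7*60°))
= 279936(cos 60° + i sin 60°)
= 139968 + 139968*sqrt(3)i


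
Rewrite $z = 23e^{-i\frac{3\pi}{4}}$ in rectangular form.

a = r cos θ = 23 * -sqrt(2)/2 = -23*sqrt(2)/2
b = r sin θ = 23 * -sqrt(2)/2 = -23*sqrt(2)/2
z = -23*sqrt(2)/2 - (23*sqrt(2)/2)i


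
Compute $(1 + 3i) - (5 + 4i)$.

(1 - 5) + (3 - 4)i = -4 - i


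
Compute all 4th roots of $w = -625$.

|w| = 625, arg(w) = 180°
Root modulus = 625^(1/4) = 5
Root arguments: θ_k = (180° + 360°k)/4 for k = 0, 1, ..., 3
Roots: 5*sqrt(2)/2 + (5*sqrt(2)/2)i, -5*sqrt(2)/2 + (5*sqrt(2)/2)i, -5*sqrt(2)/2 - (5*sqrt(2)/2)i, 5*sqrt(2)/2 - (5*sqrt(2)/2)i


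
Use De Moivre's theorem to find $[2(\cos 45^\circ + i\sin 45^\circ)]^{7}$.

By De Moivre: z^n = r^n(cos(nθ) + i sin(nθ))
= 2^7(cos(7*45°) + i sin(7*45°))
= 128(cos 315° + i sin 315°)
= 64*sqrt(2) - 64*sqrt(2)i


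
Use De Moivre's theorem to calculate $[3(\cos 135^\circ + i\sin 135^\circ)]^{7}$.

By De Moivre: z^n = r^n(cos(nθ) + i sin(nθ))
= 3^7(cos(7*135°) + i sin(7*135°))
= 2187(cos 225° + i sin 225°)
= -2187*sqrt(2)/2 - (2187*sqrt(2)/2)i


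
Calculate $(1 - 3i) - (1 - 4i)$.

(1 - 1) + (-3 - (-4))i = i


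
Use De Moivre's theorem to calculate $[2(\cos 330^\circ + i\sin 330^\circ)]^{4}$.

By De Moivre: z^n = r^n(cos(nθ) + i sin(nθ))
= 2^4(cos(4*330°) + i sin(4*330°))
= 16(cos 240° + i sin 240°)
= -8 - 8*sqrt(3)i


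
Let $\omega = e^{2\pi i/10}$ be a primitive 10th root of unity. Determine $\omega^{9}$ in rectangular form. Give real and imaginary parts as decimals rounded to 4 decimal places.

ω^9 = e^(2πi·9/10) = e^(i·9π/5)
= cos(9π/5) + i sin(9π/5)
= 0.8090 - 0.5878i


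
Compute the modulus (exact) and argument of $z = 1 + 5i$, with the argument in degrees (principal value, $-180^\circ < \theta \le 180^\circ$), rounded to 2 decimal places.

|z| = sqrt(1^2 + 5^2) = sqrt(26)
arg(z) = arctan(b/a) = arctan(5/1) (quadrant-adjusted) = 78.69°


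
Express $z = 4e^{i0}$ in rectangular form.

a = r cos θ = 4 * 1 = 4
b = r sin θ = 4 * 0 = 0
z = 4


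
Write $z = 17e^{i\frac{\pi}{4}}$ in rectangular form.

a = r cos θ = 17 * sqrt(2)/2 = 17*sqrt(2)/2
b = r sin θ = 17 * sqrt(2)/2 = 17*sqrt(2)/2
z = 17*sqrt(2)/2 + (17*sqrt(2)/2)i


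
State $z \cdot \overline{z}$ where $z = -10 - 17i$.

z * conjugate(z) = |z|^2 = a^2 + b^2
= (-10)^2 + (-17)^2 = 389


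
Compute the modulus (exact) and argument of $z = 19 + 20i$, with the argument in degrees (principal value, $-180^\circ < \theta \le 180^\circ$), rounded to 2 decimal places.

|z| = sqrt(19^2 + 20^2) = sqrt(761)
arg(z) = arctan(b/a) = arctan(20/19) (quadrant-adjusted) = 46.47°


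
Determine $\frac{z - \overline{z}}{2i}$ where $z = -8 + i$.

z - conjugate(z) = 2bi
(z - conjugate(z))/(2i) = 2bi/(2i) = b = 1


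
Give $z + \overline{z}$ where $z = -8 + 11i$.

z + conjugate(z) = (a + bi) + (a - bi) = 2a
= 2 * (-8) = -16


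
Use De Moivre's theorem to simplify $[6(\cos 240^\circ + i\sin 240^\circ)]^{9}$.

By De Moivre: z^n = r^n(cos(nθ) + i sin(nθ))
= 6^9(cos(9*240°) + i sin(9*240°))
= 10077696(cos 0° + i sin 0°)
= 10077696


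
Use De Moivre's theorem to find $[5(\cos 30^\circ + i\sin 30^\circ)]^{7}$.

By De Moivre: z^n = r^n(cos(nθ) + i sin(nθ))
= 5^7(cos(7*30°) + i sin(7*30°))
= 78125(cos 210° + i sin 210°)
= -78125*sqrt(3)/2 - (78125/2)i


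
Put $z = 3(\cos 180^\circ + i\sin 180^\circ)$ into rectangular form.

a = r cos θ = 3 * -1 = -3
b = r sin θ = 3 * 0 = 0
z = -3


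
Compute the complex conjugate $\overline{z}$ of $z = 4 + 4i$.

If z = a + bi, then conjugate(z) = a - bi
conjugate(4 + 4i) = 4 - 4i


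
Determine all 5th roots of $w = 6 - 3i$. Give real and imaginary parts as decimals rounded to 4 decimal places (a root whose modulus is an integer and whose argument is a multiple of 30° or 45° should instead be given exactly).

|w| = sqrt(45) ≈ 6.708204, arg(w) ≈ 333.434949°
Root modulus = sqrt(45)^(1/5) ≈ 1.463259
Root arguments: θ_k = (arg(w) + 360°k)/5 for k = 0, 1, ..., 4
Compute each root as (root modulus)(cos θ_k + i sin θ_k) using full-precision intermediates, then round to 4 decimal places.
Roots: 0.5791 + 1.3438i, -1.0991 + 0.9660i, -1.2584 - 0.7468i, 0.3214 - 1.4275i, 1.4570 - 0.1355i
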